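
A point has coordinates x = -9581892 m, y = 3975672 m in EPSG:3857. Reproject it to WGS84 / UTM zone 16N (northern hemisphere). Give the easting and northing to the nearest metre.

E 585762 m, N 3718566 m

Web Mercator inverse (R = 6378137 m) → φ = 33.60340115°, λ = -86.07560034°.
UTM 16N forward: E = 585762.437 m, N = 3718566.212 m.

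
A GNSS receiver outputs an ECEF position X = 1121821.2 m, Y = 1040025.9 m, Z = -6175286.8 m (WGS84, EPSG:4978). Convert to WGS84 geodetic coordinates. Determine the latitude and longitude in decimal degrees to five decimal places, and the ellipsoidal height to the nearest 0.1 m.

λ = atan2(Y, X) = 42.83319965°; p = √(X²+Y²) = 1529750.5 m.
Bowring's method on WGS84 (a = 6378137 m, b = 6356752.314 m) gives φ = -76.17619971°, h = 3958.940 m.

lat -76.17620°, lon 42.83320°, h 3958.9 m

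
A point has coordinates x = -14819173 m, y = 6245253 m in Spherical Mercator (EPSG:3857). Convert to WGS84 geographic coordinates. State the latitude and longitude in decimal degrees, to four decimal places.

lat 48.8252°, lon -133.1229°

R = 6378137 m. λ = x/R = -133.12289604°.
φ = 2·arctan(exp(y/R)) − 90° = 2·arctan(2.66223) − 90° = 48.82519781°.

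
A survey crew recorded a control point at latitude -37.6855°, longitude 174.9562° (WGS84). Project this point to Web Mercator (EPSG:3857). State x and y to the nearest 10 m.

x 19476040 m, y -4535090 m

Web Mercator is spherical with R = a = 6378137 m.
x = R·λ = 6378137 × 3.053561737 = 19476035.095 m.
y = R·ln tan(π/4 + φ/2) = 6378137 × -0.711037139 = -4535092.283 m.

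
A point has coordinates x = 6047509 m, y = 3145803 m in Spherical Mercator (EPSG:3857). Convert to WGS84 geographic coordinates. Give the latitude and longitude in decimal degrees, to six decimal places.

lat 27.178598°, lon 54.325698°

R = 6378137 m. λ = x/R = 54.32569766°.
φ = 2·arctan(exp(y/R)) − 90° = 2·arctan(1.63758) − 90° = 27.17859813°.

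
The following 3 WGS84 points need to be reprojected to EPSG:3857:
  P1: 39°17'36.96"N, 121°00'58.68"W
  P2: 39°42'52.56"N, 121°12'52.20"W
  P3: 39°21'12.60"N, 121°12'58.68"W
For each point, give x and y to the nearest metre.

P1: x -13471473 m, y 4763815 m; P2: x -13493536 m, y 4824555 m; P3: x -13493737 m, y 4772435 m

Web Mercator: x = R·λ, y = R·ln tan(π/4+φ/2), R = 6378137 m.
P1 (39.2936°, -121.0163°) → (-13471472.894, 4763814.937) m.
P2 (39.7146°, -121.2145°) → (-13493536.417, 4824554.991) m.
P3 (39.3535°, -121.2163°) → (-13493736.792, 4772434.653) m.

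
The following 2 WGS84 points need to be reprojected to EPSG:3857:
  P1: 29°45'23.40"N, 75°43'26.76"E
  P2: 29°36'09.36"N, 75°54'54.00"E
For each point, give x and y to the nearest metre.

P1: x 8429568 m, y 3472288 m; P2: x 8450819 m, y 3452569 m

Web Mercator: x = R·λ, y = R·ln tan(π/4+φ/2), R = 6378137 m.
P1 (29.7565°, 75.7241°) → (8429568.253, 3472288.432) m.
P2 (29.6026°, 75.9150°) → (8450819.144, 3452569.377) m.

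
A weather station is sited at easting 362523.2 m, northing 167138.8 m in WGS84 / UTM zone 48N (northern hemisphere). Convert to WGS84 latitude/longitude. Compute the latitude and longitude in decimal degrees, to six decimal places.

lat 1.511800°, lon 103.764200°

Zone 48N: λ₀ = 105°, k₀ = 0.9996, false easting 500000 m.
Meridian distance M = (N − FN)/k₀ = 167205.7 m.
Inverse transverse Mercator on WGS84 gives φ = 1.51179970°, λ = 103.76419973°.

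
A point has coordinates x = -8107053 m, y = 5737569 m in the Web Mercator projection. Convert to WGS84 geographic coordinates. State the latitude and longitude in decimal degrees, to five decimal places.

R = 6378137 m. λ = x/R = -72.82689619°.
φ = 2·arctan(exp(y/R)) − 90° = 2·arctan(2.45854) − 90° = 45.73239783°.

lat 45.73240°, lon -72.82690°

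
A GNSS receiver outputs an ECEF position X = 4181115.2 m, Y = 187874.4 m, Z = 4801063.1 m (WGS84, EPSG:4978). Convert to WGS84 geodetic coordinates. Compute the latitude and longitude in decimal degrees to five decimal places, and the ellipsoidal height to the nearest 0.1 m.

lat 49.11010°, lon 2.57280°, h 3280.9 m

λ = atan2(Y, X) = 2.57280026°; p = √(X²+Y²) = 4185334.0 m.
Bowring's method on WGS84 (a = 6378137 m, b = 6356752.314 m) gives φ = 49.11009980°, h = 3280.904 m.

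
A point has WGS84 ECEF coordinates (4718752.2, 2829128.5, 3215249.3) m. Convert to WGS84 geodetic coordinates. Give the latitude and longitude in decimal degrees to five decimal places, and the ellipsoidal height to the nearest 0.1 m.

lat 30.46960°, lon 30.94480°, h -199.1 m

λ = atan2(Y, X) = 30.94480013°; p = √(X²+Y²) = 5501871.5 m.
Bowring's method on WGS84 (a = 6378137 m, b = 6356752.314 m) gives φ = 30.46959977°, h = -199.057 m.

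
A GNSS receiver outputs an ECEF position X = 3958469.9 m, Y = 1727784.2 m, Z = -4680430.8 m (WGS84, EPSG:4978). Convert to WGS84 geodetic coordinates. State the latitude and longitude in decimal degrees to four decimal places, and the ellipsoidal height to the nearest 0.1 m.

lat -47.4908°, lon 23.5802°, h 2203.3 m

λ = atan2(Y, X) = 23.58020038°; p = √(X²+Y²) = 4319111.3 m.
Bowring's method on WGS84 (a = 6378137 m, b = 6356752.314 m) gives φ = -47.49079975°, h = 2203.251 m.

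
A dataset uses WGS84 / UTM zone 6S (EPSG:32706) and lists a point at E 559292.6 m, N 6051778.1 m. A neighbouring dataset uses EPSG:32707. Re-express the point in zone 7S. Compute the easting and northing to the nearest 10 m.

E 16100 m, N 6038790 m

UTM 6S → geographic: φ = -35.67610000°, λ = -146.34479958°.
UTM 7S (λ₀ = -141°) forward: E = 16098.012 m, N = 6038790.419 m.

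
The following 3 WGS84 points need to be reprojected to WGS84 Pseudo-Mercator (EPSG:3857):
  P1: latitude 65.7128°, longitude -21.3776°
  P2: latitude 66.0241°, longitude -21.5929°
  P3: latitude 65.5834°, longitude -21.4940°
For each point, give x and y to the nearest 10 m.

Web Mercator: x = R·λ, y = R·ln tan(π/4+φ/2), R = 6378137 m.
P1 (65.7128°, -21.3776°) → (-2379743.546, 9798681.172) m.
P2 (66.0241°, -21.5929°) → (-2403710.633, 9883444.927) m.
P3 (65.5834°, -21.4940°) → (-2392701.135, 9763746.934) m.

P1: x -2379740 m, y 9798680 m; P2: x -2403710 m, y 9883440 m; P3: x -2392700 m, y 9763750 m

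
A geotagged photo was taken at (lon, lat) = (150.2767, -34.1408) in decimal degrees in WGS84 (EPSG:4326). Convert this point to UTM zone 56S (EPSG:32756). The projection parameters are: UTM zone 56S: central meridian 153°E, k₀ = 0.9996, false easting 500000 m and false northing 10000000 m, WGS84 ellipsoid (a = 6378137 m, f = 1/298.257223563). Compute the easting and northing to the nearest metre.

E 248890 m, N 6218881 m

Zone 56 central meridian λ₀ = 6×56 − 183 = 153°; Δλ = -2.7233°.
Transverse Mercator on WGS84 with k₀ = 0.9996 gives E = 248889.580 m, N = 6218881.461 m.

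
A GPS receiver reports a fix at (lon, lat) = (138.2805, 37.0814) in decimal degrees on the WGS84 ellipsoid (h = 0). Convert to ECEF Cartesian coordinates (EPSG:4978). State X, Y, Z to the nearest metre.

WGS84: a = 6378137 m, e² = 0.006694380; N(φ) = a/√(1−e²sin²φ) = 6385912.512 m.
X = (N+h)·cosφ·cosλ = -3802632.959 m; Y = (N+h)·cosφ·sinλ = 3390344.625 m; Z = (N(1−e²)+h)·sinφ = 3824603.883 m.

X -3802633 m, Y 3390345 m, Z 3824604 m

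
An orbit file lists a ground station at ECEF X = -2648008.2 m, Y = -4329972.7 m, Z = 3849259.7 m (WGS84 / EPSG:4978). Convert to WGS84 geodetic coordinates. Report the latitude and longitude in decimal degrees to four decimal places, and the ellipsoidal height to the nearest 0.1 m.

lat 37.3622°, lon -121.4480°, h -263.3 m

λ = atan2(Y, X) = -121.44799994°; p = √(X²+Y²) = 5075491.2 m.
Bowring's method on WGS84 (a = 6378137 m, b = 6356752.314 m) gives φ = 37.36219969°, h = -263.281 m.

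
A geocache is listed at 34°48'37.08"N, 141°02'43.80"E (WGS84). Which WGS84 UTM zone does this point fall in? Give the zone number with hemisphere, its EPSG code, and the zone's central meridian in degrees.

Zone 54N (EPSG:32654), central meridian 141°

UTM zone = ⌊(λ + 180)/6⌋ + 1; 141.0455° ∈ [138°, 144°) → zone 54.
Hemisphere: N (φ ≥ 0).
Central meridian λ₀ = 6×54 − 183 = 141°.
EPSG code: 32654.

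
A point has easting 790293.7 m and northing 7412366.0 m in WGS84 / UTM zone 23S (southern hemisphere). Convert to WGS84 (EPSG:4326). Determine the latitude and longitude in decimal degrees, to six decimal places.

lat -23.372700°, lon -42.160300°

Zone 23S: λ₀ = -45°, k₀ = 0.9996, false easting 500000 m, false northing 10000000 m.
Meridian distance M = (N − FN)/k₀ = -2588669.5 m.
Inverse transverse Mercator on WGS84 gives φ = -23.37270036°, λ = -42.16029982°.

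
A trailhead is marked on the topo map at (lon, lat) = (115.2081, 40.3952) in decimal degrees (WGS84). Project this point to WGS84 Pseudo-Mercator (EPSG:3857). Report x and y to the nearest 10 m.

Web Mercator is spherical with R = a = 6378137 m.
x = R·λ = 6378137 × 2.010760670 = 12824907.027 m.
y = R·ln tan(π/4 + φ/2) = 6378137 × 0.771939982 = 4923538.962 m.

x 12824910 m, y 4923540 m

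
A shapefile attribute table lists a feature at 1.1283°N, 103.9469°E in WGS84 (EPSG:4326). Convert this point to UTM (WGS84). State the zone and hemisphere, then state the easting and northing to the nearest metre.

Longitude 103.9469° lies in the 6° band [102°, 108°), giving zone 48; latitude is north of the equator, so 48N.
Zone 48 central meridian λ₀ = 6×48 − 183 = 105°; Δλ = -1.0531°.
Transverse Mercator on WGS84 with k₀ = 0.9996 gives E = 382832.269 m, N = 124732.418 m.

Zone 48N: E 382832 m, N 124732 m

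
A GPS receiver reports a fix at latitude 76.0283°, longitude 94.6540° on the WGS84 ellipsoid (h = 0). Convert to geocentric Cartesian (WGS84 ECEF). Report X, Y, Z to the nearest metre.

WGS84: a = 6378137 m, e² = 0.006694380; N(φ) = a/√(1−e²sin²φ) = 6398336.873 m.
X = (N+h)·cosφ·cosλ = -125345.021 m; Y = (N+h)·cosφ·sinλ = 1539737.613 m; Z = (N(1−e²)+h)·sinφ = 6167477.025 m.

X -125345 m, Y 1539738 m, Z 6167477 m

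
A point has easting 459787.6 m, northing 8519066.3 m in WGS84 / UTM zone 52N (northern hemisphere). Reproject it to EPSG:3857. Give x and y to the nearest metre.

x 14185276 m, y 13730024 m

Unproject from UTM 52N (λ₀ = 129°) → φ = 76.74690024°, λ = 127.42849963°.
Web Mercator (R = 6378137 m): x = 14185275.691 m, y = 13730024.216 m.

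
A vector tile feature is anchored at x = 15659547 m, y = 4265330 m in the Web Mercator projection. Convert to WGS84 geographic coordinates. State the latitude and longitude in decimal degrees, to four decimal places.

R = 6378137 m. λ = x/R = 140.67210412°.
φ = 2·arctan(exp(y/R)) − 90° = 2·arctan(1.95178) − 90° = 35.74310246°.

lat 35.7431°, lon 140.6721°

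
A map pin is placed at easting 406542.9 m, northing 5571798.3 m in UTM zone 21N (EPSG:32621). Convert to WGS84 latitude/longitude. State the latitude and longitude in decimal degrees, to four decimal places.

Zone 21N: λ₀ = -57°, k₀ = 0.9996, false easting 500000 m.
Meridian distance M = (N − FN)/k₀ = 5574027.9 m.
Inverse transverse Mercator on WGS84 gives φ = 50.29089962°, λ = -58.31199946°.

lat 50.2909°, lon -58.3120°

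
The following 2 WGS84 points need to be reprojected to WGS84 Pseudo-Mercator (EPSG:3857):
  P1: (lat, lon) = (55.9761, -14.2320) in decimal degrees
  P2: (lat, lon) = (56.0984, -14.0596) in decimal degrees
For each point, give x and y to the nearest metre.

Web Mercator: x = R·λ, y = R·ln tan(π/4+φ/2), R = 6378137 m.
P1 (55.9761°, -14.2320°) → (-1584298.993, 7553659.313) m.
P2 (56.0984°, -14.0596°) → (-1565107.513, 7578029.303) m.

P1: x -1584299 m, y 7553659 m; P2: x -1565108 m, y 7578029 m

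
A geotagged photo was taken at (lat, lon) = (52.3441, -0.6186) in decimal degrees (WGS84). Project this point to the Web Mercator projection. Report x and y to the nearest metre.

Web Mercator is spherical with R = a = 6378137 m.
x = R·λ = 6378137 × -0.010796607 = -68862.237 m.
y = R·ln tan(π/4 + φ/2) = 6378137 × 1.075954293 = 6862583.889 m.

x -68862 m, y 6862584 m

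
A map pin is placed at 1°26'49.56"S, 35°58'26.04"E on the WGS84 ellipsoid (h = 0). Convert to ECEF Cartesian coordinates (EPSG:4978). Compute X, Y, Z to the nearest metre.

WGS84: a = 6378137 m, e² = 0.006694380; N(φ) = a/√(1−e²sin²φ) = 6378150.616 m.
X = (N+h)·cosφ·cosλ = 5160093.237 m; Y = (N+h)·cosφ·sinλ = 3745437.003 m; Z = (N(1−e²)+h)·sinφ = -159995.365 m.

X 5160093 m, Y 3745437 m, Z -159995 m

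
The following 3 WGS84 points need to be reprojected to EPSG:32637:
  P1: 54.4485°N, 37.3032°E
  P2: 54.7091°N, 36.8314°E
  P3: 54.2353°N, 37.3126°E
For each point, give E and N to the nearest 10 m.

P1: E 389980 m, N 6034750 m; P2: E 360290 m, N 6064580 m; P3: E 390020 m, N 6011020 m

UTM zone 37N: λ₀ = 39°, k₀ = 0.9996.
P1 (54.4485°, 37.3032°) → (389979.719, 6034749.455) m.
P2 (54.7091°, 36.8314°) → (360287.087, 6064579.691) m.
P3 (54.2353°, 37.3126°) → (390021.426, 6011016.007) m.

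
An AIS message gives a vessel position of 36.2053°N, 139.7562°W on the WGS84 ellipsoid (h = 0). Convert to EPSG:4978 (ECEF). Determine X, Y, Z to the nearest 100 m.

X -3933000 m, Y -3328800 m, Z 3746600 m

WGS84: a = 6378137 m, e² = 0.006694380; N(φ) = a/√(1−e²sin²φ) = 6385598.752 m.
X = (N+h)·cosφ·cosλ = -3932973.445 m; Y = (N+h)·cosφ·sinλ = -3328777.263 m; Z = (N(1−e²)+h)·sinφ = 3746597.276 m.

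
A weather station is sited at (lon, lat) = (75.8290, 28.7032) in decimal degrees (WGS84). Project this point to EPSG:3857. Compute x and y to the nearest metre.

Web Mercator is spherical with R = a = 6378137 m.
x = R·λ = 6378137 × 1.323465718 = 8441245.667 m.
y = R·ln tan(π/4 + φ/2) = 6378137 × 0.523338399 = 3337924.008 m.

x 8441246 m, y 3337924 m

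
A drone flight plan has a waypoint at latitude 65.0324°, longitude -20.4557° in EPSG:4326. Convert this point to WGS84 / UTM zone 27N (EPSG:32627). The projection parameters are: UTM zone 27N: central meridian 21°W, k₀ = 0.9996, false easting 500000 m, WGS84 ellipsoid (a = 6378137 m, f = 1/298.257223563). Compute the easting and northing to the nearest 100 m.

Zone 27 central meridian λ₀ = 6×27 − 183 = -21°; Δλ = +0.5443°.
Transverse Mercator on WGS84 with k₀ = 0.9996 gives E = 525636.029 m, N = 7212175.896 m.

E 525600 m, N 7212200 m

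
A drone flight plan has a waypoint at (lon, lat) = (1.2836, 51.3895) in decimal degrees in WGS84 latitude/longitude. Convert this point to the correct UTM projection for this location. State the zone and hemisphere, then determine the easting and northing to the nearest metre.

Longitude 1.2836° lies in the 6° band [0°, 6°), giving zone 31; latitude is north of the equator, so 31N.
Zone 31 central meridian λ₀ = 6×31 − 183 = 3°; Δλ = -1.7164°.
Transverse Mercator on WGS84 with k₀ = 0.9996 gives E = 380576.021 m, N = 5694538.162 m.

Zone 31N: E 380576 m, N 5694538 m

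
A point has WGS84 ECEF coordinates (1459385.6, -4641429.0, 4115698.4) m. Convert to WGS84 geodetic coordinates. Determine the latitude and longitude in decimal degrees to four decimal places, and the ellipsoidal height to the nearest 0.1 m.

λ = atan2(Y, X) = -72.54550064°; p = √(X²+Y²) = 4865456.8 m.
Bowring's method on WGS84 (a = 6378137 m, b = 6356752.314 m) gives φ = 40.41769999°, h = 3535.143 m.

lat 40.4177°, lon -72.5455°, h 3535.1 m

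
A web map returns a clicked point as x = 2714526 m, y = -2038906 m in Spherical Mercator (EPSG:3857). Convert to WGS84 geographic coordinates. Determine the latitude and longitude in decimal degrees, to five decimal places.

R = 6378137 m. λ = x/R = 24.38500195°.
φ = 2·arctan(exp(y/R)) − 90° = 2·arctan(0.72639) − 90° = -18.01159702°.

lat -18.01160°, lon 24.38500°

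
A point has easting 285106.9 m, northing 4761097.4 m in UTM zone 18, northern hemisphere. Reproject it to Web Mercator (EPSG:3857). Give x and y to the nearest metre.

Unproject from UTM 18N (λ₀ = -75°) → φ = 42.97219972°, λ = -77.63520001°.
Web Mercator (R = 6378137 m): x = -8642310.933 m, y = 5307741.318 m.

x -8642311 m, y 5307741 m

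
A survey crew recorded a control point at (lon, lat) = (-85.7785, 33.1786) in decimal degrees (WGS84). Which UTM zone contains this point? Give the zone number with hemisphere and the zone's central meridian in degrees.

Zone 16N, central meridian -87°

UTM zone = ⌊(λ + 180)/6⌋ + 1; -85.7785° ∈ [-90°, -84°) → zone 16.
Hemisphere: N (φ ≥ 0).
Central meridian λ₀ = 6×16 − 183 = -87°.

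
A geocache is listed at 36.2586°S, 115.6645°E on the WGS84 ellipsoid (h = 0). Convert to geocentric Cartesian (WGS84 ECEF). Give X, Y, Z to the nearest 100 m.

X -2230100 m, Y 4641100 m, Z -3751400 m

WGS84: a = 6378137 m, e² = 0.006694380; N(φ) = a/√(1−e²sin²φ) = 6385617.755 m.
X = (N+h)·cosφ·cosλ = -2230070.234 m; Y = (N+h)·cosφ·sinλ = 4641100.449 m; Z = (N(1−e²)+h)·sinφ = -3751367.968 m.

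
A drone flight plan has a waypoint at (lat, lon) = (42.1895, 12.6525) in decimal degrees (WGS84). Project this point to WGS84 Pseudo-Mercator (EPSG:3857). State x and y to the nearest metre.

Web Mercator is spherical with R = a = 6378137 m.
x = R·λ = 6378137 × 0.220827784 = 1408469.857 m.
y = R·ln tan(π/4 + φ/2) = 6378137 × 0.813624422 = 5189408.028 m.

x 1408470 m, y 5189408 m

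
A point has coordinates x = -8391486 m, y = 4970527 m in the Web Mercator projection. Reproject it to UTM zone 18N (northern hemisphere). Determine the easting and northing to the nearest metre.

E 467736 m, N 4507290 m

Web Mercator inverse (R = 6378137 m) → φ = 40.71590095°, λ = -75.38200130°.
UTM 18N forward: E = 467735.519 m, N = 4507290.312 m.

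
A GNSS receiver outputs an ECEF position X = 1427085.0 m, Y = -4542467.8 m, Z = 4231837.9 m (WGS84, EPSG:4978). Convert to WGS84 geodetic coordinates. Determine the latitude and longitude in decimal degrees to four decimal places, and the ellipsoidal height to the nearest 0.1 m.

λ = atan2(Y, X) = -72.55909953°; p = √(X²+Y²) = 4761363.8 m.
Bowring's method on WGS84 (a = 6378137 m, b = 6356752.314 m) gives φ = 41.82139972°, h = 1494.872 m.

lat 41.8214°, lon -72.5591°, h 1494.9 m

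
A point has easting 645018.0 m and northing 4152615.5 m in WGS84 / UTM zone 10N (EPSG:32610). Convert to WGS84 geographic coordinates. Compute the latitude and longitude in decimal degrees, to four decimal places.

lat 37.5091°, lon -121.3592°

Zone 10N: λ₀ = -123°, k₀ = 0.9996, false easting 500000 m.
Meridian distance M = (N − FN)/k₀ = 4154277.2 m.
Inverse transverse Mercator on WGS84 gives φ = 37.50910044°, λ = -121.35920006°.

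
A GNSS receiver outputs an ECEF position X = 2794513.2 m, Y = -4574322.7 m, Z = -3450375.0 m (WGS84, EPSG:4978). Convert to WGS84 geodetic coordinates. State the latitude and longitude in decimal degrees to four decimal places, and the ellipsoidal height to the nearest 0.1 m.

λ = atan2(Y, X) = -58.57869964°; p = √(X²+Y²) = 5360385.5 m.
Bowring's method on WGS84 (a = 6378137 m, b = 6356752.314 m) gives φ = -32.94389985°, h = 3008.357 m.

lat -32.9439°, lon -58.5787°, h 3008.4 m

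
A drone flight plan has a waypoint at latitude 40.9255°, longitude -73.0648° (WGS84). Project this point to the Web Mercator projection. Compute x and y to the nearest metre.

Web Mercator is spherical with R = a = 6378137 m.
x = R·λ = 6378137 × -1.275221327 = -8133536.331 m.
y = R·ln tan(π/4 + φ/2) = 6378137 × 0.784141064 = 5001359.133 m.

x -8133536 m, y 5001359 m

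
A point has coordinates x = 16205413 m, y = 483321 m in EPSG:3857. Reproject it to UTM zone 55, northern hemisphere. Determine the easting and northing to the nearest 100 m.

Web Mercator inverse (R = 6378137 m) → φ = 4.33759712°, λ = 145.57570183°.
UTM 55N forward: E = 341946.003 m, N = 479592.602 m.

E 341900 m, N 479600 m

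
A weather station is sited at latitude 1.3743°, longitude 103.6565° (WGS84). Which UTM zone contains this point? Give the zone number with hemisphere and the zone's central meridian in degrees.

UTM zone = ⌊(λ + 180)/6⌋ + 1; 103.6565° ∈ [102°, 108°) → zone 48.
Hemisphere: N (φ ≥ 0).
Central meridian λ₀ = 6×48 − 183 = 105°.

Zone 48N, central meridian 105°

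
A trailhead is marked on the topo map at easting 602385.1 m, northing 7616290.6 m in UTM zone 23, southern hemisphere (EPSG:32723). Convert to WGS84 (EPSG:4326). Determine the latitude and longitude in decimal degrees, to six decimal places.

lat -21.553300°, lon -44.011200°

Zone 23S: λ₀ = -45°, k₀ = 0.9996, false easting 500000 m, false northing 10000000 m.
Meridian distance M = (N − FN)/k₀ = -2384663.3 m.
Inverse transverse Mercator on WGS84 gives φ = -21.55329956°, λ = -44.01119959°.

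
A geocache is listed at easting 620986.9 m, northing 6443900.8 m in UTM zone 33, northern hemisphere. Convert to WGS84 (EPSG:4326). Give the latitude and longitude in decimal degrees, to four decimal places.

lat 58.1199°, lon 17.0539°

Zone 33N: λ₀ = 15°, k₀ = 0.9996, false easting 500000 m.
Meridian distance M = (N − FN)/k₀ = 6446479.4 m.
Inverse transverse Mercator on WGS84 gives φ = 58.11989956°, λ = 17.05390034°.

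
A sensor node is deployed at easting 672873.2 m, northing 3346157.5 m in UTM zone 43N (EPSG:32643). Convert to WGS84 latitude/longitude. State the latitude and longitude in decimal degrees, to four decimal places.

Zone 43N: λ₀ = 75°, k₀ = 0.9996, false easting 500000 m.
Meridian distance M = (N − FN)/k₀ = 3347496.5 m.
Inverse transverse Mercator on WGS84 gives φ = 30.23470030°, λ = 76.79650038°.

lat 30.2347°, lon 76.7965°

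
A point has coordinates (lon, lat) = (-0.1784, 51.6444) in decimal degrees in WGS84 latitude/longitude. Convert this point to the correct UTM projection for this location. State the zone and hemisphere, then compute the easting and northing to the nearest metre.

Longitude -0.1784° lies in the 6° band [-6°, 0°), giving zone 30; latitude is north of the equator, so 30N.
Zone 30 central meridian λ₀ = 6×30 − 183 = -3°; Δλ = +2.8216°.
Transverse Mercator on WGS84 with k₀ = 0.9996 gives E = 695217.341 m, N = 5725259.340 m.

Zone 30N: E 695217 m, N 5725259 m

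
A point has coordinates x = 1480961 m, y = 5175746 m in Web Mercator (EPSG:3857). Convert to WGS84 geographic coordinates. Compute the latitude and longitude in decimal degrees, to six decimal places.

lat 42.098502°, lon 13.303699°

R = 6378137 m. λ = x/R = 13.30369901°.
φ = 2·arctan(exp(y/R)) − 90° = 2·arctan(2.25124) − 90° = 42.09850197°.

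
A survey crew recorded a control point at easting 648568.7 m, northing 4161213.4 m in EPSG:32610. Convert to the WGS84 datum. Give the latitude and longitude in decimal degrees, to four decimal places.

Zone 10N: λ₀ = -123°, k₀ = 0.9996, false easting 500000 m.
Meridian distance M = (N − FN)/k₀ = 4162878.6 m.
Inverse transverse Mercator on WGS84 gives φ = 37.58600013°, λ = -121.31730056°.

lat 37.5860°, lon -121.3173°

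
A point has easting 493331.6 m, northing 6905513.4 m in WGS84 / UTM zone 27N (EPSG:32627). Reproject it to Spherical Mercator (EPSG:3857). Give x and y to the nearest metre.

Unproject from UTM 27N (λ₀ = -21°) → φ = 62.28120027°, λ = -21.12850070°.
Web Mercator (R = 6378137 m): x = -2352013.940 m, y = 8926129.953 m.

x -2352014 m, y 8926130 m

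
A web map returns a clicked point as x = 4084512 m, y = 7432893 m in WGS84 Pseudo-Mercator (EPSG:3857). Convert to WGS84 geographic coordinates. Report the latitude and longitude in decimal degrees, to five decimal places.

R = 6378137 m. λ = x/R = 36.69179558°.
φ = 2·arctan(exp(y/R)) − 90° = 2·arctan(3.20711) − 90° = 55.36430121°.

lat 55.36430°, lon 36.69180°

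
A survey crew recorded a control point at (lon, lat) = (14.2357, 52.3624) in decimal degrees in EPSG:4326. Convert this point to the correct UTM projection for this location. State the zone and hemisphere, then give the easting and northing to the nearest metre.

Zone 33N: E 447956 m, N 5801622 m

Longitude 14.2357° lies in the 6° band [12°, 18°), giving zone 33; latitude is north of the equator, so 33N.
Zone 33 central meridian λ₀ = 6×33 − 183 = 15°; Δλ = -0.7643°.
Transverse Mercator on WGS84 with k₀ = 0.9996 gives E = 447955.534 m, N = 5801621.510 m.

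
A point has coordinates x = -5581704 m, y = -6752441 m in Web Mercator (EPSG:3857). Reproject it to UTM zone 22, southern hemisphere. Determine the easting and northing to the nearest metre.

Web Mercator inverse (R = 6378137 m) → φ = -51.73549982°, λ = -50.14130015°.
UTM 22S forward: E = 559296.495 m, N = 4268030.693 m.

E 559296 m, N 4268031 m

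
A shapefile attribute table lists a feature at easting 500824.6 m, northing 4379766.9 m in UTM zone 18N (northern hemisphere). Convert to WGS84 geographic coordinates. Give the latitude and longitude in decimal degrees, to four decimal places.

Zone 18N: λ₀ = -75°, k₀ = 0.9996, false easting 500000 m.
Meridian distance M = (N − FN)/k₀ = 4381519.5 m.
Inverse transverse Mercator on WGS84 gives φ = 39.56760012°, λ = -74.99039998°.

lat 39.5676°, lon -74.9904°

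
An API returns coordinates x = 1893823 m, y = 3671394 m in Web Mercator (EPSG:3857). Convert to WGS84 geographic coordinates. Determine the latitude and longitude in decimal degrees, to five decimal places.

lat 31.29710°, lon 17.01250°

R = 6378137 m. λ = x/R = 17.01250146°.
φ = 2·arctan(exp(y/R)) − 90° = 2·arctan(1.77824) − 90° = 31.29710276°.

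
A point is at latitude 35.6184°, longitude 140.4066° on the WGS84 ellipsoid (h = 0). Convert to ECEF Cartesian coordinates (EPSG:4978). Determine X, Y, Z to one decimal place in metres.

X -3999939.5 m, Y 3308261.7 m, Z 3693854.8 m

WGS84: a = 6378137 m, e² = 0.006694380; N(φ) = a/√(1−e²sin²φ) = 6385390.264 m.
X = (N+h)·cosφ·cosλ = -3999939.454 m; Y = (N+h)·cosφ·sinλ = 3308261.675 m; Z = (N(1−e²)+h)·sinφ = 3693854.783 m.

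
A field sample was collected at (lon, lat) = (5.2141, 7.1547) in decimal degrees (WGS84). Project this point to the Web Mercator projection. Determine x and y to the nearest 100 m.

Web Mercator is spherical with R = a = 6378137 m.
x = R·λ = 6378137 × 0.091003213 = 580430.957 m.
y = R·ln tan(π/4 + φ/2) = 6378137 × 0.125198873 = 798535.565 m.

x 580400 m, y 798500 m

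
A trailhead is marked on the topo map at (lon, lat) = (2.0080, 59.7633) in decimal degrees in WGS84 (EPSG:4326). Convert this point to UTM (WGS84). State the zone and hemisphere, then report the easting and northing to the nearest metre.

Zone 31N: E 444275 m, N 6625468 m

Longitude 2.0080° lies in the 6° band [0°, 6°), giving zone 31; latitude is north of the equator, so 31N.
Zone 31 central meridian λ₀ = 6×31 − 183 = 3°; Δλ = -0.9920°.
Transverse Mercator on WGS84 with k₀ = 0.9996 gives E = 444275.136 m, N = 6625467.714 m.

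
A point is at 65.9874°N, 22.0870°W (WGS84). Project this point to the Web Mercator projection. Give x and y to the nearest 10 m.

x -2458710 m, y 9873400 m

Web Mercator is spherical with R = a = 6378137 m.
x = R·λ = 6378137 × -0.385490872 = -2458713.593 m.
y = R·ln tan(π/4 + φ/2) = 6378137 × 1.548006614 = 9873398.261 m.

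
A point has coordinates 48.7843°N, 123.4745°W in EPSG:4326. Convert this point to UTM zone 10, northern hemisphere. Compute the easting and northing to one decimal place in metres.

Zone 10 central meridian λ₀ = 6×10 − 183 = -123°; Δλ = -0.4745°.
Transverse Mercator on WGS84 with k₀ = 0.9996 gives E = 465144.303 m, N = 5403586.458 m.

E 465144.3 m, N 5403586.5 m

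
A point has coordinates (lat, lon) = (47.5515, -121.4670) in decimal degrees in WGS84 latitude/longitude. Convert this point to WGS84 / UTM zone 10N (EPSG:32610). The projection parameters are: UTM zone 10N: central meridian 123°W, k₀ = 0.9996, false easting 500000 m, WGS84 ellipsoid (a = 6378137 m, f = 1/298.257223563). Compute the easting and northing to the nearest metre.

E 615341 m, N 5267592 m

Zone 10 central meridian λ₀ = 6×10 − 183 = -123°; Δλ = +1.5330°.
Transverse Mercator on WGS84 with k₀ = 0.9996 gives E = 615341.330 m, N = 5267591.977 m.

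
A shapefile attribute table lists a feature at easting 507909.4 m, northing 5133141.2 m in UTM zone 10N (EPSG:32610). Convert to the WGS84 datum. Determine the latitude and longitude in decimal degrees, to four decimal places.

Zone 10N: λ₀ = -123°, k₀ = 0.9996, false easting 500000 m.
Meridian distance M = (N − FN)/k₀ = 5135195.3 m.
Inverse transverse Mercator on WGS84 gives φ = 46.35179975°, λ = -122.89720056°.

lat 46.3518°, lon -122.8972°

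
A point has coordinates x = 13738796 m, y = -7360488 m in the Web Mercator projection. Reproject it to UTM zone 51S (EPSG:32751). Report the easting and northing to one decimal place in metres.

E 526724.6 m, N 3905919.0 m

Web Mercator inverse (R = 6378137 m) → φ = -54.99289861°, λ = 123.41770432°.
UTM 51S forward: E = 526724.570 m, N = 3905919.023 m.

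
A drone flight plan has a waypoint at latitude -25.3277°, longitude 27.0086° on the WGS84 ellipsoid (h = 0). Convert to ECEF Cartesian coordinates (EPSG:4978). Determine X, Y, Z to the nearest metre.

X 5139448 m, Y 2619651 m, Z -2711930 m

WGS84: a = 6378137 m, e² = 0.006694380; N(φ) = a/√(1−e²sin²φ) = 6382047.612 m.
X = (N+h)·cosφ·cosλ = 5139448.034 m; Y = (N+h)·cosφ·sinλ = 2619651.340 m; Z = (N(1−e²)+h)·sinφ = -2711930.360 m.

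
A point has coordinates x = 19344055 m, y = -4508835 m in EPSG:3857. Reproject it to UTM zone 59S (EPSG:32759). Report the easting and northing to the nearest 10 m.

E 744920 m, N 5846210 m

Web Mercator inverse (R = 6378137 m) → φ = -37.49860033°, λ = 173.77060263°.
UTM 59S forward: E = 744923.281 m, N = 5846207.509 m.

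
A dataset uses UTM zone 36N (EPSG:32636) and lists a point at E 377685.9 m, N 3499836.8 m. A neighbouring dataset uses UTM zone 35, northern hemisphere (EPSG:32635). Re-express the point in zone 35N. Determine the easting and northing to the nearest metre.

UTM 36N → geographic: φ = 31.62720001°, λ = 31.71029955°.
UTM 35N (λ₀ = 27°) forward: E = 946931.788 m, N = 3508761.960 m.

E 946932 m, N 3508762 m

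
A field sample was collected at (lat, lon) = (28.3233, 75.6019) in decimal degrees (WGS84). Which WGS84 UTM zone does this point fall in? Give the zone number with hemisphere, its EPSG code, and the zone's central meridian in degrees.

Zone 43N (EPSG:32643), central meridian 75°

UTM zone = ⌊(λ + 180)/6⌋ + 1; 75.6019° ∈ [72°, 78°) → zone 43.
Hemisphere: N (φ ≥ 0).
Central meridian λ₀ = 6×43 − 183 = 75°.
EPSG code: 32643.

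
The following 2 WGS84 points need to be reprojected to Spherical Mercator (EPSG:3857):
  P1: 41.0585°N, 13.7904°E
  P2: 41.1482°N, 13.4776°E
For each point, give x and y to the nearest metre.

Web Mercator: x = R·λ, y = R·ln tan(π/4+φ/2), R = 6378137 m.
P1 (41.0585°, 13.7904°) → (1535140.306, 5020974.234) m.
P2 (41.1482°, 13.4776°) → (1500319.569, 5034225.767) m.

P1: x 1535140 m, y 5020974 m; P2: x 1500320 m, y 5034226 m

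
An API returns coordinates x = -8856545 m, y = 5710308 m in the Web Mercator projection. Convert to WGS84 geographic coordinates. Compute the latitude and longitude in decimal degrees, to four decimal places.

lat 45.5612°, lon -79.5597°

R = 6378137 m. λ = x/R = -79.55969738°.
φ = 2·arctan(exp(y/R)) − 90° = 2·arctan(2.44806) − 90° = 45.56120064°.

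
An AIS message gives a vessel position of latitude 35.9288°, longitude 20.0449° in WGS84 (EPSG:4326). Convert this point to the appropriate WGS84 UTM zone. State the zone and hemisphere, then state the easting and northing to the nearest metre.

Zone 34N: E 413841 m, N 3976473 m

Longitude 20.0449° lies in the 6° band [18°, 24°), giving zone 34; latitude is north of the equator, so 34N.
Zone 34 central meridian λ₀ = 6×34 − 183 = 21°; Δλ = -0.9551°.
Transverse Mercator on WGS84 with k₀ = 0.9996 gives E = 413840.543 m, N = 3976472.782 m.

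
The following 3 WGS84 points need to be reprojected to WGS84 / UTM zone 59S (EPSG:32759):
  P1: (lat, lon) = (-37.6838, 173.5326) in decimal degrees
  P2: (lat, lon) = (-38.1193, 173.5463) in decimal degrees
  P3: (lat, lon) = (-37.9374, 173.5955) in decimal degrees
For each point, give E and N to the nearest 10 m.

UTM zone 59S: λ₀ = 171°, k₀ = 0.9996.
P1 (-37.6838°, 173.5326°) → (723325.393, 5826248.733) m.
P2 (-38.1193°, 173.5463°) → (723213.337, 5777885.345) m.
P3 (-37.9374°, 173.5955°) → (728090.760, 5797953.098) m.

P1: E 723330 m, N 5826250 m; P2: E 723210 m, N 5777890 m; P3: E 728090 m, N 5797950 m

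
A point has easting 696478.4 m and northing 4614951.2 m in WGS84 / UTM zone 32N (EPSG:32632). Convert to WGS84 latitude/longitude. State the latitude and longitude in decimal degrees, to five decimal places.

Zone 32N: λ₀ = 9°, k₀ = 0.9996, false easting 500000 m.
Meridian distance M = (N − FN)/k₀ = 4616797.9 m.
Inverse transverse Mercator on WGS84 gives φ = 41.66209999°, λ = 11.35989989°.

lat 41.66210°, lon 11.35990°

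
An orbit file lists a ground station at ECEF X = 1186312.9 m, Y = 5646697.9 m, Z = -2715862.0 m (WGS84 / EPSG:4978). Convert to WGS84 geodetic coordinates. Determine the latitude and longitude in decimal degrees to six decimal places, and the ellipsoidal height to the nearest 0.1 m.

λ = atan2(Y, X) = 78.13530024°; p = √(X²+Y²) = 5769968.4 m.
Bowring's method on WGS84 (a = 6378137 m, b = 6356752.314 m) gives φ = -25.35440023°, h = 2938.829 m.

lat -25.354400°, lon 78.135300°, h 2938.8 m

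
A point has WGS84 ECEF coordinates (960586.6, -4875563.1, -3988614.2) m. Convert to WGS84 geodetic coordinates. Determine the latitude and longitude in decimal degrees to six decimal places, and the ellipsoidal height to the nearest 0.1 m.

lat -38.940300°, lon -78.854300°, h 2307.0 m

λ = atan2(Y, X) = -78.85429993°; p = √(X²+Y²) = 4969289.9 m.
Bowring's method on WGS84 (a = 6378137 m, b = 6356752.314 m) gives φ = -38.94029995°, h = 2306.976 m.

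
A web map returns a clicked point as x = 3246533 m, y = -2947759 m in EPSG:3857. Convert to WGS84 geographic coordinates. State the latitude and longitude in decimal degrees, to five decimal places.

R = 6378137 m. λ = x/R = 29.16410214°.
φ = 2·arctan(exp(y/R)) − 90° = 2·arctan(0.62992) − 90° = -25.58489835°.

lat -25.58490°, lon 29.16410°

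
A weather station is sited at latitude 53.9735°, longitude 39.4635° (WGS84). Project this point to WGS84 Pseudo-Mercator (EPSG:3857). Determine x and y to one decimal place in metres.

x 4393056.7 m, y 7165139.1 m

Web Mercator is spherical with R = a = 6378137 m.
x = R·λ = 6378137 × 0.688768009 = 4393056.725 m.
y = R·ln tan(π/4 + φ/2) = 6378137 × 1.123390593 = 7165139.108 m.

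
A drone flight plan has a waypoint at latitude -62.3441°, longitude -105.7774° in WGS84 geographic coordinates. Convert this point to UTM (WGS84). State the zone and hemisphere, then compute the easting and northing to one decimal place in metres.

Longitude -105.7774° lies in the 6° band [-108°, -102°), giving zone 13; latitude is south of the equator, so 13S.
Zone 13 central meridian λ₀ = 6×13 − 183 = -105°; Δλ = -0.7774°.
Transverse Mercator on WGS84 with k₀ = 0.9996 gives E = 459742.573 m, N = 3087243.896 m.

Zone 13S: E 459742.6 m, N 3087243.9 m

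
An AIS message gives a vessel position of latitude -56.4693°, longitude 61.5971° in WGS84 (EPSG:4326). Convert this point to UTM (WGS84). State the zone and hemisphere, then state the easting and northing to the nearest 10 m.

Longitude 61.5971° lies in the 6° band [60°, 66°), giving zone 41; latitude is south of the equator, so 41S.
Zone 41 central meridian λ₀ = 6×41 − 183 = 63°; Δλ = -1.4029°.
Transverse Mercator on WGS84 with k₀ = 0.9996 gives E = 413570.775 m, N = 3740804.488 m.

Zone 41S: E 413570 m, N 3740800 m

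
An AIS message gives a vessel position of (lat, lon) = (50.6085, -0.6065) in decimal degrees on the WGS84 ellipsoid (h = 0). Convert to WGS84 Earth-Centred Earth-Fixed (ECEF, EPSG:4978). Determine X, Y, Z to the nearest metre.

X 4055556 m, Y -42931 m, Z 4906021 m

WGS84: a = 6378137 m, e² = 0.006694380; N(φ) = a/√(1−e²sin²φ) = 6390926.228 m.
X = (N+h)·cosφ·cosλ = 4055555.976 m; Y = (N+h)·cosφ·sinλ = -42931.375 m; Z = (N(1−e²)+h)·sinφ = 4906020.892 m.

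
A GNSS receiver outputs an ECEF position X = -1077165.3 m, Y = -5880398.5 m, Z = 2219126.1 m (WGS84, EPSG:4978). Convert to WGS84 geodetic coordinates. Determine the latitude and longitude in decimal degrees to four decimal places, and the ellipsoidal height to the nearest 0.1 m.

λ = atan2(Y, X) = -100.38030044°; p = √(X²+Y²) = 5978241.5 m.
Bowring's method on WGS84 (a = 6378137 m, b = 6356752.314 m) gives φ = 20.49079992°, h = 1288.859 m.

lat 20.4908°, lon -100.3803°, h 1288.9 m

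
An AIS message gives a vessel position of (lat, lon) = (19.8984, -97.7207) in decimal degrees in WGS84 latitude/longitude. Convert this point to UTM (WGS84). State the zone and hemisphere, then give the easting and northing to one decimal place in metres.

Zone 14N: E 633915.7 m, N 2200747.2 m

Longitude -97.7207° lies in the 6° band [-102°, -96°), giving zone 14; latitude is north of the equator, so 14N.
Zone 14 central meridian λ₀ = 6×14 − 183 = -99°; Δλ = +1.2793°.
Transverse Mercator on WGS84 with k₀ = 0.9996 gives E = 633915.725 m, N = 2200747.215 m.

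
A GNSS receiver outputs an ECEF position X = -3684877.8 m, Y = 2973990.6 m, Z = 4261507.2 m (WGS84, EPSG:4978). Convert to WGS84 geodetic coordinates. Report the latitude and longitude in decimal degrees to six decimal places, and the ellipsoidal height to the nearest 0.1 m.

lat 42.176900°, lon 141.093700°, h 1968.2 m

λ = atan2(Y, X) = 141.09369993°; p = √(X²+Y²) = 4735287.2 m.
Bowring's method on WGS84 (a = 6378137 m, b = 6356752.314 m) gives φ = 42.17690017°, h = 1968.201 m.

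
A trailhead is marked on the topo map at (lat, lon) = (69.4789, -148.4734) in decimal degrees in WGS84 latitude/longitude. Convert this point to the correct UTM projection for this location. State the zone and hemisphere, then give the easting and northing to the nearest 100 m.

Longitude -148.4734° lies in the 6° band [-150°, -144°), giving zone 6; latitude is north of the equator, so 6N.
Zone 6 central meridian λ₀ = 6×6 − 183 = -147°; Δλ = -1.4734°.
Transverse Mercator on WGS84 with k₀ = 0.9996 gives E = 442361.372 m, N = 7708457.274 m.

Zone 6N: E 442400 m, N 7708500 m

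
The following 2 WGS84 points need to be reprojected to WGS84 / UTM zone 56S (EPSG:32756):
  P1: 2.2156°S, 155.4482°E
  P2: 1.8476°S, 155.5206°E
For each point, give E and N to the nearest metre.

UTM zone 56S: λ₀ = 153°, k₀ = 0.9996.
P1 (-2.2156°, 155.4482°) → (772304.253, 9754883.390) m.
P2 (-1.8476°, 155.5206°) → (780425.721, 9795585.004) m.

P1: E 772304 m, N 9754883 m; P2: E 780426 m, N 9795585 m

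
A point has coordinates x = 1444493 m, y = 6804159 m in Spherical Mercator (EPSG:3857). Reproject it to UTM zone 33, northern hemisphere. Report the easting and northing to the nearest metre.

Web Mercator inverse (R = 6378137 m) → φ = 52.02230229°, λ = 12.97610140°.
UTM 33N forward: E = 361134.302 m, N = 5765452.379 m.

E 361134 m, N 5765452 m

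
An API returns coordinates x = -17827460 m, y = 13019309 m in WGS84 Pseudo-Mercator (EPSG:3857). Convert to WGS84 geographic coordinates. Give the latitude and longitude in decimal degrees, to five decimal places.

lat 75.20110°, lon -160.14680°

R = 6378137 m. λ = x/R = -160.14679795°.
φ = 2·arctan(exp(y/R)) − 90° = 2·arctan(7.70015) − 90° = 75.20110001°.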